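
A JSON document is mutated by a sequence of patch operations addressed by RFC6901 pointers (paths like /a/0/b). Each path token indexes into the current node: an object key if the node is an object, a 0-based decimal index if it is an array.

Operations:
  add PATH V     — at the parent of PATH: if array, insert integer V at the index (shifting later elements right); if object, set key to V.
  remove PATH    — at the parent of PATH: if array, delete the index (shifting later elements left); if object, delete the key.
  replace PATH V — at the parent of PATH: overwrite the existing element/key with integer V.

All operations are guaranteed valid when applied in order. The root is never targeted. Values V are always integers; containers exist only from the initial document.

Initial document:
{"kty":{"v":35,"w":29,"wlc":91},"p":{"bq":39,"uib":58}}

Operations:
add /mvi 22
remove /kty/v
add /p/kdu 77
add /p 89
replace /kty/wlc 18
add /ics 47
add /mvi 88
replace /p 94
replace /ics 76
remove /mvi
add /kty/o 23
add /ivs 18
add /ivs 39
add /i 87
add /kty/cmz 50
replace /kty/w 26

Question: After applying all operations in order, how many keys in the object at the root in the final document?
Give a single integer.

After op 1 (add /mvi 22): {"kty":{"v":35,"w":29,"wlc":91},"mvi":22,"p":{"bq":39,"uib":58}}
After op 2 (remove /kty/v): {"kty":{"w":29,"wlc":91},"mvi":22,"p":{"bq":39,"uib":58}}
After op 3 (add /p/kdu 77): {"kty":{"w":29,"wlc":91},"mvi":22,"p":{"bq":39,"kdu":77,"uib":58}}
After op 4 (add /p 89): {"kty":{"w":29,"wlc":91},"mvi":22,"p":89}
After op 5 (replace /kty/wlc 18): {"kty":{"w":29,"wlc":18},"mvi":22,"p":89}
After op 6 (add /ics 47): {"ics":47,"kty":{"w":29,"wlc":18},"mvi":22,"p":89}
After op 7 (add /mvi 88): {"ics":47,"kty":{"w":29,"wlc":18},"mvi":88,"p":89}
After op 8 (replace /p 94): {"ics":47,"kty":{"w":29,"wlc":18},"mvi":88,"p":94}
After op 9 (replace /ics 76): {"ics":76,"kty":{"w":29,"wlc":18},"mvi":88,"p":94}
After op 10 (remove /mvi): {"ics":76,"kty":{"w":29,"wlc":18},"p":94}
After op 11 (add /kty/o 23): {"ics":76,"kty":{"o":23,"w":29,"wlc":18},"p":94}
After op 12 (add /ivs 18): {"ics":76,"ivs":18,"kty":{"o":23,"w":29,"wlc":18},"p":94}
After op 13 (add /ivs 39): {"ics":76,"ivs":39,"kty":{"o":23,"w":29,"wlc":18},"p":94}
After op 14 (add /i 87): {"i":87,"ics":76,"ivs":39,"kty":{"o":23,"w":29,"wlc":18},"p":94}
After op 15 (add /kty/cmz 50): {"i":87,"ics":76,"ivs":39,"kty":{"cmz":50,"o":23,"w":29,"wlc":18},"p":94}
After op 16 (replace /kty/w 26): {"i":87,"ics":76,"ivs":39,"kty":{"cmz":50,"o":23,"w":26,"wlc":18},"p":94}
Size at the root: 5

Answer: 5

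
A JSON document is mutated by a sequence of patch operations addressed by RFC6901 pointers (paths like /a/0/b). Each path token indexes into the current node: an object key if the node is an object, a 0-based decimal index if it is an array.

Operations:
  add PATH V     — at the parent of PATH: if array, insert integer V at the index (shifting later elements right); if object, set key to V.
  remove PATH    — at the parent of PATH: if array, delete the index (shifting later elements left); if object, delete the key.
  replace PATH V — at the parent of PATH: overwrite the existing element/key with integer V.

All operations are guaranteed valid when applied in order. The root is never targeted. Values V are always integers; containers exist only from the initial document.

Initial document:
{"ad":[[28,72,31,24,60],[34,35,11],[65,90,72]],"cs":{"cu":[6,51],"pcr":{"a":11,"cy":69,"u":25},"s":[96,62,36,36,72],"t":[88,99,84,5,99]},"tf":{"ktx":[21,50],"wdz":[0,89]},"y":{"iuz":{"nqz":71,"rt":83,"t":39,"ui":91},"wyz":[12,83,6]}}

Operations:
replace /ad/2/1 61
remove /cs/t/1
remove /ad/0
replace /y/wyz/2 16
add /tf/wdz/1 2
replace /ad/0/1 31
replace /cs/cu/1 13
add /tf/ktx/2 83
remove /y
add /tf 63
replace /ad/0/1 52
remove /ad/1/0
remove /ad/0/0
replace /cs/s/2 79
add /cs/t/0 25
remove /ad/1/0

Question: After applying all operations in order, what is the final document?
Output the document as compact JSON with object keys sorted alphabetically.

After op 1 (replace /ad/2/1 61): {"ad":[[28,72,31,24,60],[34,35,11],[65,61,72]],"cs":{"cu":[6,51],"pcr":{"a":11,"cy":69,"u":25},"s":[96,62,36,36,72],"t":[88,99,84,5,99]},"tf":{"ktx":[21,50],"wdz":[0,89]},"y":{"iuz":{"nqz":71,"rt":83,"t":39,"ui":91},"wyz":[12,83,6]}}
After op 2 (remove /cs/t/1): {"ad":[[28,72,31,24,60],[34,35,11],[65,61,72]],"cs":{"cu":[6,51],"pcr":{"a":11,"cy":69,"u":25},"s":[96,62,36,36,72],"t":[88,84,5,99]},"tf":{"ktx":[21,50],"wdz":[0,89]},"y":{"iuz":{"nqz":71,"rt":83,"t":39,"ui":91},"wyz":[12,83,6]}}
After op 3 (remove /ad/0): {"ad":[[34,35,11],[65,61,72]],"cs":{"cu":[6,51],"pcr":{"a":11,"cy":69,"u":25},"s":[96,62,36,36,72],"t":[88,84,5,99]},"tf":{"ktx":[21,50],"wdz":[0,89]},"y":{"iuz":{"nqz":71,"rt":83,"t":39,"ui":91},"wyz":[12,83,6]}}
After op 4 (replace /y/wyz/2 16): {"ad":[[34,35,11],[65,61,72]],"cs":{"cu":[6,51],"pcr":{"a":11,"cy":69,"u":25},"s":[96,62,36,36,72],"t":[88,84,5,99]},"tf":{"ktx":[21,50],"wdz":[0,89]},"y":{"iuz":{"nqz":71,"rt":83,"t":39,"ui":91},"wyz":[12,83,16]}}
After op 5 (add /tf/wdz/1 2): {"ad":[[34,35,11],[65,61,72]],"cs":{"cu":[6,51],"pcr":{"a":11,"cy":69,"u":25},"s":[96,62,36,36,72],"t":[88,84,5,99]},"tf":{"ktx":[21,50],"wdz":[0,2,89]},"y":{"iuz":{"nqz":71,"rt":83,"t":39,"ui":91},"wyz":[12,83,16]}}
After op 6 (replace /ad/0/1 31): {"ad":[[34,31,11],[65,61,72]],"cs":{"cu":[6,51],"pcr":{"a":11,"cy":69,"u":25},"s":[96,62,36,36,72],"t":[88,84,5,99]},"tf":{"ktx":[21,50],"wdz":[0,2,89]},"y":{"iuz":{"nqz":71,"rt":83,"t":39,"ui":91},"wyz":[12,83,16]}}
After op 7 (replace /cs/cu/1 13): {"ad":[[34,31,11],[65,61,72]],"cs":{"cu":[6,13],"pcr":{"a":11,"cy":69,"u":25},"s":[96,62,36,36,72],"t":[88,84,5,99]},"tf":{"ktx":[21,50],"wdz":[0,2,89]},"y":{"iuz":{"nqz":71,"rt":83,"t":39,"ui":91},"wyz":[12,83,16]}}
After op 8 (add /tf/ktx/2 83): {"ad":[[34,31,11],[65,61,72]],"cs":{"cu":[6,13],"pcr":{"a":11,"cy":69,"u":25},"s":[96,62,36,36,72],"t":[88,84,5,99]},"tf":{"ktx":[21,50,83],"wdz":[0,2,89]},"y":{"iuz":{"nqz":71,"rt":83,"t":39,"ui":91},"wyz":[12,83,16]}}
After op 9 (remove /y): {"ad":[[34,31,11],[65,61,72]],"cs":{"cu":[6,13],"pcr":{"a":11,"cy":69,"u":25},"s":[96,62,36,36,72],"t":[88,84,5,99]},"tf":{"ktx":[21,50,83],"wdz":[0,2,89]}}
After op 10 (add /tf 63): {"ad":[[34,31,11],[65,61,72]],"cs":{"cu":[6,13],"pcr":{"a":11,"cy":69,"u":25},"s":[96,62,36,36,72],"t":[88,84,5,99]},"tf":63}
After op 11 (replace /ad/0/1 52): {"ad":[[34,52,11],[65,61,72]],"cs":{"cu":[6,13],"pcr":{"a":11,"cy":69,"u":25},"s":[96,62,36,36,72],"t":[88,84,5,99]},"tf":63}
After op 12 (remove /ad/1/0): {"ad":[[34,52,11],[61,72]],"cs":{"cu":[6,13],"pcr":{"a":11,"cy":69,"u":25},"s":[96,62,36,36,72],"t":[88,84,5,99]},"tf":63}
After op 13 (remove /ad/0/0): {"ad":[[52,11],[61,72]],"cs":{"cu":[6,13],"pcr":{"a":11,"cy":69,"u":25},"s":[96,62,36,36,72],"t":[88,84,5,99]},"tf":63}
After op 14 (replace /cs/s/2 79): {"ad":[[52,11],[61,72]],"cs":{"cu":[6,13],"pcr":{"a":11,"cy":69,"u":25},"s":[96,62,79,36,72],"t":[88,84,5,99]},"tf":63}
After op 15 (add /cs/t/0 25): {"ad":[[52,11],[61,72]],"cs":{"cu":[6,13],"pcr":{"a":11,"cy":69,"u":25},"s":[96,62,79,36,72],"t":[25,88,84,5,99]},"tf":63}
After op 16 (remove /ad/1/0): {"ad":[[52,11],[72]],"cs":{"cu":[6,13],"pcr":{"a":11,"cy":69,"u":25},"s":[96,62,79,36,72],"t":[25,88,84,5,99]},"tf":63}

Answer: {"ad":[[52,11],[72]],"cs":{"cu":[6,13],"pcr":{"a":11,"cy":69,"u":25},"s":[96,62,79,36,72],"t":[25,88,84,5,99]},"tf":63}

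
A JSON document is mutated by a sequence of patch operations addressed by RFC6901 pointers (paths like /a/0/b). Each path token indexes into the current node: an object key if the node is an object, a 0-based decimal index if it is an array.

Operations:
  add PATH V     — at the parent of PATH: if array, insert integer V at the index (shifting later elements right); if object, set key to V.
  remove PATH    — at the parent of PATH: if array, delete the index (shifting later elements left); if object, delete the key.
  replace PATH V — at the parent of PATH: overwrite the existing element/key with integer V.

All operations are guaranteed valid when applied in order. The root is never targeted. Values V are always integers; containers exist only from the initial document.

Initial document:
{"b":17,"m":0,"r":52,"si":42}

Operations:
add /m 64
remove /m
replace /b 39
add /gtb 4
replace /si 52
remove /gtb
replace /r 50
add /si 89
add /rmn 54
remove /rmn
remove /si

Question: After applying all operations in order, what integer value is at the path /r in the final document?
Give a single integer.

After op 1 (add /m 64): {"b":17,"m":64,"r":52,"si":42}
After op 2 (remove /m): {"b":17,"r":52,"si":42}
After op 3 (replace /b 39): {"b":39,"r":52,"si":42}
After op 4 (add /gtb 4): {"b":39,"gtb":4,"r":52,"si":42}
After op 5 (replace /si 52): {"b":39,"gtb":4,"r":52,"si":52}
After op 6 (remove /gtb): {"b":39,"r":52,"si":52}
After op 7 (replace /r 50): {"b":39,"r":50,"si":52}
After op 8 (add /si 89): {"b":39,"r":50,"si":89}
After op 9 (add /rmn 54): {"b":39,"r":50,"rmn":54,"si":89}
After op 10 (remove /rmn): {"b":39,"r":50,"si":89}
After op 11 (remove /si): {"b":39,"r":50}
Value at /r: 50

Answer: 50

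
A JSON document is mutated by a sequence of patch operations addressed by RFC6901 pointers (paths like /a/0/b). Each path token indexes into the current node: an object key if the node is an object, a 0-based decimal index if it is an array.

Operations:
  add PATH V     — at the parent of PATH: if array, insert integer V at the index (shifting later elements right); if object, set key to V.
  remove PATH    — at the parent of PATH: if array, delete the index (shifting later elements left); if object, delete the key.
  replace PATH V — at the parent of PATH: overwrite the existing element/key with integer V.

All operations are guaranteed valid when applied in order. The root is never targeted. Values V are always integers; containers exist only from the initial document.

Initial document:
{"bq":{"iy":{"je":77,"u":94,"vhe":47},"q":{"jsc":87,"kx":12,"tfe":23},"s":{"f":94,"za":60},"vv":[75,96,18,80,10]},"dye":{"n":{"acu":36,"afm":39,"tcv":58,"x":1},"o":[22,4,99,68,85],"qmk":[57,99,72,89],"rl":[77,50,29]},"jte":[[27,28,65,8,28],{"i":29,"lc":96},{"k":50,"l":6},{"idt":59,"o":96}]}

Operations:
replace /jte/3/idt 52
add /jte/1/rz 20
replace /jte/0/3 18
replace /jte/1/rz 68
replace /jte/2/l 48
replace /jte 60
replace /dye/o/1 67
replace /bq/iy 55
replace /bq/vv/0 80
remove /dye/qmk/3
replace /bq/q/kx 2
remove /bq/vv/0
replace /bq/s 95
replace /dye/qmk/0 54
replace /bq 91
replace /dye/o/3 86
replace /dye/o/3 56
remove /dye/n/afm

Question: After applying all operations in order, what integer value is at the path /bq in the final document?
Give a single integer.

After op 1 (replace /jte/3/idt 52): {"bq":{"iy":{"je":77,"u":94,"vhe":47},"q":{"jsc":87,"kx":12,"tfe":23},"s":{"f":94,"za":60},"vv":[75,96,18,80,10]},"dye":{"n":{"acu":36,"afm":39,"tcv":58,"x":1},"o":[22,4,99,68,85],"qmk":[57,99,72,89],"rl":[77,50,29]},"jte":[[27,28,65,8,28],{"i":29,"lc":96},{"k":50,"l":6},{"idt":52,"o":96}]}
After op 2 (add /jte/1/rz 20): {"bq":{"iy":{"je":77,"u":94,"vhe":47},"q":{"jsc":87,"kx":12,"tfe":23},"s":{"f":94,"za":60},"vv":[75,96,18,80,10]},"dye":{"n":{"acu":36,"afm":39,"tcv":58,"x":1},"o":[22,4,99,68,85],"qmk":[57,99,72,89],"rl":[77,50,29]},"jte":[[27,28,65,8,28],{"i":29,"lc":96,"rz":20},{"k":50,"l":6},{"idt":52,"o":96}]}
After op 3 (replace /jte/0/3 18): {"bq":{"iy":{"je":77,"u":94,"vhe":47},"q":{"jsc":87,"kx":12,"tfe":23},"s":{"f":94,"za":60},"vv":[75,96,18,80,10]},"dye":{"n":{"acu":36,"afm":39,"tcv":58,"x":1},"o":[22,4,99,68,85],"qmk":[57,99,72,89],"rl":[77,50,29]},"jte":[[27,28,65,18,28],{"i":29,"lc":96,"rz":20},{"k":50,"l":6},{"idt":52,"o":96}]}
After op 4 (replace /jte/1/rz 68): {"bq":{"iy":{"je":77,"u":94,"vhe":47},"q":{"jsc":87,"kx":12,"tfe":23},"s":{"f":94,"za":60},"vv":[75,96,18,80,10]},"dye":{"n":{"acu":36,"afm":39,"tcv":58,"x":1},"o":[22,4,99,68,85],"qmk":[57,99,72,89],"rl":[77,50,29]},"jte":[[27,28,65,18,28],{"i":29,"lc":96,"rz":68},{"k":50,"l":6},{"idt":52,"o":96}]}
After op 5 (replace /jte/2/l 48): {"bq":{"iy":{"je":77,"u":94,"vhe":47},"q":{"jsc":87,"kx":12,"tfe":23},"s":{"f":94,"za":60},"vv":[75,96,18,80,10]},"dye":{"n":{"acu":36,"afm":39,"tcv":58,"x":1},"o":[22,4,99,68,85],"qmk":[57,99,72,89],"rl":[77,50,29]},"jte":[[27,28,65,18,28],{"i":29,"lc":96,"rz":68},{"k":50,"l":48},{"idt":52,"o":96}]}
After op 6 (replace /jte 60): {"bq":{"iy":{"je":77,"u":94,"vhe":47},"q":{"jsc":87,"kx":12,"tfe":23},"s":{"f":94,"za":60},"vv":[75,96,18,80,10]},"dye":{"n":{"acu":36,"afm":39,"tcv":58,"x":1},"o":[22,4,99,68,85],"qmk":[57,99,72,89],"rl":[77,50,29]},"jte":60}
After op 7 (replace /dye/o/1 67): {"bq":{"iy":{"je":77,"u":94,"vhe":47},"q":{"jsc":87,"kx":12,"tfe":23},"s":{"f":94,"za":60},"vv":[75,96,18,80,10]},"dye":{"n":{"acu":36,"afm":39,"tcv":58,"x":1},"o":[22,67,99,68,85],"qmk":[57,99,72,89],"rl":[77,50,29]},"jte":60}
After op 8 (replace /bq/iy 55): {"bq":{"iy":55,"q":{"jsc":87,"kx":12,"tfe":23},"s":{"f":94,"za":60},"vv":[75,96,18,80,10]},"dye":{"n":{"acu":36,"afm":39,"tcv":58,"x":1},"o":[22,67,99,68,85],"qmk":[57,99,72,89],"rl":[77,50,29]},"jte":60}
After op 9 (replace /bq/vv/0 80): {"bq":{"iy":55,"q":{"jsc":87,"kx":12,"tfe":23},"s":{"f":94,"za":60},"vv":[80,96,18,80,10]},"dye":{"n":{"acu":36,"afm":39,"tcv":58,"x":1},"o":[22,67,99,68,85],"qmk":[57,99,72,89],"rl":[77,50,29]},"jte":60}
After op 10 (remove /dye/qmk/3): {"bq":{"iy":55,"q":{"jsc":87,"kx":12,"tfe":23},"s":{"f":94,"za":60},"vv":[80,96,18,80,10]},"dye":{"n":{"acu":36,"afm":39,"tcv":58,"x":1},"o":[22,67,99,68,85],"qmk":[57,99,72],"rl":[77,50,29]},"jte":60}
After op 11 (replace /bq/q/kx 2): {"bq":{"iy":55,"q":{"jsc":87,"kx":2,"tfe":23},"s":{"f":94,"za":60},"vv":[80,96,18,80,10]},"dye":{"n":{"acu":36,"afm":39,"tcv":58,"x":1},"o":[22,67,99,68,85],"qmk":[57,99,72],"rl":[77,50,29]},"jte":60}
After op 12 (remove /bq/vv/0): {"bq":{"iy":55,"q":{"jsc":87,"kx":2,"tfe":23},"s":{"f":94,"za":60},"vv":[96,18,80,10]},"dye":{"n":{"acu":36,"afm":39,"tcv":58,"x":1},"o":[22,67,99,68,85],"qmk":[57,99,72],"rl":[77,50,29]},"jte":60}
After op 13 (replace /bq/s 95): {"bq":{"iy":55,"q":{"jsc":87,"kx":2,"tfe":23},"s":95,"vv":[96,18,80,10]},"dye":{"n":{"acu":36,"afm":39,"tcv":58,"x":1},"o":[22,67,99,68,85],"qmk":[57,99,72],"rl":[77,50,29]},"jte":60}
After op 14 (replace /dye/qmk/0 54): {"bq":{"iy":55,"q":{"jsc":87,"kx":2,"tfe":23},"s":95,"vv":[96,18,80,10]},"dye":{"n":{"acu":36,"afm":39,"tcv":58,"x":1},"o":[22,67,99,68,85],"qmk":[54,99,72],"rl":[77,50,29]},"jte":60}
After op 15 (replace /bq 91): {"bq":91,"dye":{"n":{"acu":36,"afm":39,"tcv":58,"x":1},"o":[22,67,99,68,85],"qmk":[54,99,72],"rl":[77,50,29]},"jte":60}
After op 16 (replace /dye/o/3 86): {"bq":91,"dye":{"n":{"acu":36,"afm":39,"tcv":58,"x":1},"o":[22,67,99,86,85],"qmk":[54,99,72],"rl":[77,50,29]},"jte":60}
After op 17 (replace /dye/o/3 56): {"bq":91,"dye":{"n":{"acu":36,"afm":39,"tcv":58,"x":1},"o":[22,67,99,56,85],"qmk":[54,99,72],"rl":[77,50,29]},"jte":60}
After op 18 (remove /dye/n/afm): {"bq":91,"dye":{"n":{"acu":36,"tcv":58,"x":1},"o":[22,67,99,56,85],"qmk":[54,99,72],"rl":[77,50,29]},"jte":60}
Value at /bq: 91

Answer: 91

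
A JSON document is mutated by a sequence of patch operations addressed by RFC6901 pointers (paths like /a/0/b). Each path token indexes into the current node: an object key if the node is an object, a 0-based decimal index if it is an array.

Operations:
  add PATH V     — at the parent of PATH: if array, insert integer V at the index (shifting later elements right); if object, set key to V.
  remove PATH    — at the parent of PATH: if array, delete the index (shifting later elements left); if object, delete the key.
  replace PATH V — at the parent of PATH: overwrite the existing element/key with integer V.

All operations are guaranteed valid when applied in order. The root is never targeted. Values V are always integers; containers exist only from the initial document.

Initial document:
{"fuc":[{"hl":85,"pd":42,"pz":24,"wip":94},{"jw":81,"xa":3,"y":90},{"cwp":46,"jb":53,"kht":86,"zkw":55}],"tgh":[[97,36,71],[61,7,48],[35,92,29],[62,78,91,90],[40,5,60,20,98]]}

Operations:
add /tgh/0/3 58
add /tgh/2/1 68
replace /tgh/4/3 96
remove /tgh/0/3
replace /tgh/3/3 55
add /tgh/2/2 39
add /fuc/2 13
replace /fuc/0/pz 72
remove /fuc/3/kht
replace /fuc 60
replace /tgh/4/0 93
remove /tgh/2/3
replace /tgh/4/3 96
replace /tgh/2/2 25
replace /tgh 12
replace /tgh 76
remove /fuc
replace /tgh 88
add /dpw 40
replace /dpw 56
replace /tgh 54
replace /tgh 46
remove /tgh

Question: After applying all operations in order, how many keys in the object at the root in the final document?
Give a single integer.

Answer: 1

Derivation:
After op 1 (add /tgh/0/3 58): {"fuc":[{"hl":85,"pd":42,"pz":24,"wip":94},{"jw":81,"xa":3,"y":90},{"cwp":46,"jb":53,"kht":86,"zkw":55}],"tgh":[[97,36,71,58],[61,7,48],[35,92,29],[62,78,91,90],[40,5,60,20,98]]}
After op 2 (add /tgh/2/1 68): {"fuc":[{"hl":85,"pd":42,"pz":24,"wip":94},{"jw":81,"xa":3,"y":90},{"cwp":46,"jb":53,"kht":86,"zkw":55}],"tgh":[[97,36,71,58],[61,7,48],[35,68,92,29],[62,78,91,90],[40,5,60,20,98]]}
After op 3 (replace /tgh/4/3 96): {"fuc":[{"hl":85,"pd":42,"pz":24,"wip":94},{"jw":81,"xa":3,"y":90},{"cwp":46,"jb":53,"kht":86,"zkw":55}],"tgh":[[97,36,71,58],[61,7,48],[35,68,92,29],[62,78,91,90],[40,5,60,96,98]]}
After op 4 (remove /tgh/0/3): {"fuc":[{"hl":85,"pd":42,"pz":24,"wip":94},{"jw":81,"xa":3,"y":90},{"cwp":46,"jb":53,"kht":86,"zkw":55}],"tgh":[[97,36,71],[61,7,48],[35,68,92,29],[62,78,91,90],[40,5,60,96,98]]}
After op 5 (replace /tgh/3/3 55): {"fuc":[{"hl":85,"pd":42,"pz":24,"wip":94},{"jw":81,"xa":3,"y":90},{"cwp":46,"jb":53,"kht":86,"zkw":55}],"tgh":[[97,36,71],[61,7,48],[35,68,92,29],[62,78,91,55],[40,5,60,96,98]]}
After op 6 (add /tgh/2/2 39): {"fuc":[{"hl":85,"pd":42,"pz":24,"wip":94},{"jw":81,"xa":3,"y":90},{"cwp":46,"jb":53,"kht":86,"zkw":55}],"tgh":[[97,36,71],[61,7,48],[35,68,39,92,29],[62,78,91,55],[40,5,60,96,98]]}
After op 7 (add /fuc/2 13): {"fuc":[{"hl":85,"pd":42,"pz":24,"wip":94},{"jw":81,"xa":3,"y":90},13,{"cwp":46,"jb":53,"kht":86,"zkw":55}],"tgh":[[97,36,71],[61,7,48],[35,68,39,92,29],[62,78,91,55],[40,5,60,96,98]]}
After op 8 (replace /fuc/0/pz 72): {"fuc":[{"hl":85,"pd":42,"pz":72,"wip":94},{"jw":81,"xa":3,"y":90},13,{"cwp":46,"jb":53,"kht":86,"zkw":55}],"tgh":[[97,36,71],[61,7,48],[35,68,39,92,29],[62,78,91,55],[40,5,60,96,98]]}
After op 9 (remove /fuc/3/kht): {"fuc":[{"hl":85,"pd":42,"pz":72,"wip":94},{"jw":81,"xa":3,"y":90},13,{"cwp":46,"jb":53,"zkw":55}],"tgh":[[97,36,71],[61,7,48],[35,68,39,92,29],[62,78,91,55],[40,5,60,96,98]]}
After op 10 (replace /fuc 60): {"fuc":60,"tgh":[[97,36,71],[61,7,48],[35,68,39,92,29],[62,78,91,55],[40,5,60,96,98]]}
After op 11 (replace /tgh/4/0 93): {"fuc":60,"tgh":[[97,36,71],[61,7,48],[35,68,39,92,29],[62,78,91,55],[93,5,60,96,98]]}
After op 12 (remove /tgh/2/3): {"fuc":60,"tgh":[[97,36,71],[61,7,48],[35,68,39,29],[62,78,91,55],[93,5,60,96,98]]}
After op 13 (replace /tgh/4/3 96): {"fuc":60,"tgh":[[97,36,71],[61,7,48],[35,68,39,29],[62,78,91,55],[93,5,60,96,98]]}
After op 14 (replace /tgh/2/2 25): {"fuc":60,"tgh":[[97,36,71],[61,7,48],[35,68,25,29],[62,78,91,55],[93,5,60,96,98]]}
After op 15 (replace /tgh 12): {"fuc":60,"tgh":12}
After op 16 (replace /tgh 76): {"fuc":60,"tgh":76}
After op 17 (remove /fuc): {"tgh":76}
After op 18 (replace /tgh 88): {"tgh":88}
After op 19 (add /dpw 40): {"dpw":40,"tgh":88}
After op 20 (replace /dpw 56): {"dpw":56,"tgh":88}
After op 21 (replace /tgh 54): {"dpw":56,"tgh":54}
After op 22 (replace /tgh 46): {"dpw":56,"tgh":46}
After op 23 (remove /tgh): {"dpw":56}
Size at the root: 1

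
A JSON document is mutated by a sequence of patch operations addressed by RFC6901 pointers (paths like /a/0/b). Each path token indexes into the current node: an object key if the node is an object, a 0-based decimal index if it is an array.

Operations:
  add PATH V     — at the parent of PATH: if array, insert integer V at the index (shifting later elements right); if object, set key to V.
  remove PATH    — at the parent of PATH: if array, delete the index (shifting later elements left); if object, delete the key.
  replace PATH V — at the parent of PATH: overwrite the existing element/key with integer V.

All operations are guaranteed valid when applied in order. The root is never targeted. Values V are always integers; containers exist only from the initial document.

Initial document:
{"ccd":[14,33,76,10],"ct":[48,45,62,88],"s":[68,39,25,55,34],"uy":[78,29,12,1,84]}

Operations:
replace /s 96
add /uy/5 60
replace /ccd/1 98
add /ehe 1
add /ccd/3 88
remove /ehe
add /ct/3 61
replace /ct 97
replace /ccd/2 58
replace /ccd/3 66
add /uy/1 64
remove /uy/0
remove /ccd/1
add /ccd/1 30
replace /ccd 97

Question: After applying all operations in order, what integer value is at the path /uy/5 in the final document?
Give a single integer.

Answer: 60

Derivation:
After op 1 (replace /s 96): {"ccd":[14,33,76,10],"ct":[48,45,62,88],"s":96,"uy":[78,29,12,1,84]}
After op 2 (add /uy/5 60): {"ccd":[14,33,76,10],"ct":[48,45,62,88],"s":96,"uy":[78,29,12,1,84,60]}
After op 3 (replace /ccd/1 98): {"ccd":[14,98,76,10],"ct":[48,45,62,88],"s":96,"uy":[78,29,12,1,84,60]}
After op 4 (add /ehe 1): {"ccd":[14,98,76,10],"ct":[48,45,62,88],"ehe":1,"s":96,"uy":[78,29,12,1,84,60]}
After op 5 (add /ccd/3 88): {"ccd":[14,98,76,88,10],"ct":[48,45,62,88],"ehe":1,"s":96,"uy":[78,29,12,1,84,60]}
After op 6 (remove /ehe): {"ccd":[14,98,76,88,10],"ct":[48,45,62,88],"s":96,"uy":[78,29,12,1,84,60]}
After op 7 (add /ct/3 61): {"ccd":[14,98,76,88,10],"ct":[48,45,62,61,88],"s":96,"uy":[78,29,12,1,84,60]}
After op 8 (replace /ct 97): {"ccd":[14,98,76,88,10],"ct":97,"s":96,"uy":[78,29,12,1,84,60]}
After op 9 (replace /ccd/2 58): {"ccd":[14,98,58,88,10],"ct":97,"s":96,"uy":[78,29,12,1,84,60]}
After op 10 (replace /ccd/3 66): {"ccd":[14,98,58,66,10],"ct":97,"s":96,"uy":[78,29,12,1,84,60]}
After op 11 (add /uy/1 64): {"ccd":[14,98,58,66,10],"ct":97,"s":96,"uy":[78,64,29,12,1,84,60]}
After op 12 (remove /uy/0): {"ccd":[14,98,58,66,10],"ct":97,"s":96,"uy":[64,29,12,1,84,60]}
After op 13 (remove /ccd/1): {"ccd":[14,58,66,10],"ct":97,"s":96,"uy":[64,29,12,1,84,60]}
After op 14 (add /ccd/1 30): {"ccd":[14,30,58,66,10],"ct":97,"s":96,"uy":[64,29,12,1,84,60]}
After op 15 (replace /ccd 97): {"ccd":97,"ct":97,"s":96,"uy":[64,29,12,1,84,60]}
Value at /uy/5: 60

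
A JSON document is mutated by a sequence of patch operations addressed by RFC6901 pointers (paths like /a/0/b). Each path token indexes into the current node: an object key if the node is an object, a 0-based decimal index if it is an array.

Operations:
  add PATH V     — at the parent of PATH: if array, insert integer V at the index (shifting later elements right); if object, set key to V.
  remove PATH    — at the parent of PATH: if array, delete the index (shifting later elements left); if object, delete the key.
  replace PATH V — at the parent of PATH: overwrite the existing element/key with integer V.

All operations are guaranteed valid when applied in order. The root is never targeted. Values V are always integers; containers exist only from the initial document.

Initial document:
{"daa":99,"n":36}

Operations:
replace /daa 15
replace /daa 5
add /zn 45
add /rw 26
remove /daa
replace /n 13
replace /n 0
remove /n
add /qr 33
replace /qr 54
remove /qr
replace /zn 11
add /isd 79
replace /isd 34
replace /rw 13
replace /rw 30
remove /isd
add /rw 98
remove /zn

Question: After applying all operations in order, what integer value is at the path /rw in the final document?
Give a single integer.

Answer: 98

Derivation:
After op 1 (replace /daa 15): {"daa":15,"n":36}
After op 2 (replace /daa 5): {"daa":5,"n":36}
After op 3 (add /zn 45): {"daa":5,"n":36,"zn":45}
After op 4 (add /rw 26): {"daa":5,"n":36,"rw":26,"zn":45}
After op 5 (remove /daa): {"n":36,"rw":26,"zn":45}
After op 6 (replace /n 13): {"n":13,"rw":26,"zn":45}
After op 7 (replace /n 0): {"n":0,"rw":26,"zn":45}
After op 8 (remove /n): {"rw":26,"zn":45}
After op 9 (add /qr 33): {"qr":33,"rw":26,"zn":45}
After op 10 (replace /qr 54): {"qr":54,"rw":26,"zn":45}
After op 11 (remove /qr): {"rw":26,"zn":45}
After op 12 (replace /zn 11): {"rw":26,"zn":11}
After op 13 (add /isd 79): {"isd":79,"rw":26,"zn":11}
After op 14 (replace /isd 34): {"isd":34,"rw":26,"zn":11}
After op 15 (replace /rw 13): {"isd":34,"rw":13,"zn":11}
After op 16 (replace /rw 30): {"isd":34,"rw":30,"zn":11}
After op 17 (remove /isd): {"rw":30,"zn":11}
After op 18 (add /rw 98): {"rw":98,"zn":11}
After op 19 (remove /zn): {"rw":98}
Value at /rw: 98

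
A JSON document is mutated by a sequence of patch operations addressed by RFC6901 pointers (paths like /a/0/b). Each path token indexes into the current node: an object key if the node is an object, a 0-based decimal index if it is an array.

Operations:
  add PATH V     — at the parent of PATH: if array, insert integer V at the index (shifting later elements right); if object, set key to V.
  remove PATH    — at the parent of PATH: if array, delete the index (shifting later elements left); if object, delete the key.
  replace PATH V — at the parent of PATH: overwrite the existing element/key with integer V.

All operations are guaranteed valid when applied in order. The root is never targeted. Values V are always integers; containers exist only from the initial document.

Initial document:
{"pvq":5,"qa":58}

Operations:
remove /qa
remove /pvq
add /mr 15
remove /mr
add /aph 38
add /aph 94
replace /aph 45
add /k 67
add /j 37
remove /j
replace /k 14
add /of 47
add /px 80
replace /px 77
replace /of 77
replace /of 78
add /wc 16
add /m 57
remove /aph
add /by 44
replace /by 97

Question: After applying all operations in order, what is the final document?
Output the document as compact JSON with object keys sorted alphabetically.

Answer: {"by":97,"k":14,"m":57,"of":78,"px":77,"wc":16}

Derivation:
After op 1 (remove /qa): {"pvq":5}
After op 2 (remove /pvq): {}
After op 3 (add /mr 15): {"mr":15}
After op 4 (remove /mr): {}
After op 5 (add /aph 38): {"aph":38}
After op 6 (add /aph 94): {"aph":94}
After op 7 (replace /aph 45): {"aph":45}
After op 8 (add /k 67): {"aph":45,"k":67}
After op 9 (add /j 37): {"aph":45,"j":37,"k":67}
After op 10 (remove /j): {"aph":45,"k":67}
After op 11 (replace /k 14): {"aph":45,"k":14}
After op 12 (add /of 47): {"aph":45,"k":14,"of":47}
After op 13 (add /px 80): {"aph":45,"k":14,"of":47,"px":80}
After op 14 (replace /px 77): {"aph":45,"k":14,"of":47,"px":77}
After op 15 (replace /of 77): {"aph":45,"k":14,"of":77,"px":77}
After op 16 (replace /of 78): {"aph":45,"k":14,"of":78,"px":77}
After op 17 (add /wc 16): {"aph":45,"k":14,"of":78,"px":77,"wc":16}
After op 18 (add /m 57): {"aph":45,"k":14,"m":57,"of":78,"px":77,"wc":16}
After op 19 (remove /aph): {"k":14,"m":57,"of":78,"px":77,"wc":16}
After op 20 (add /by 44): {"by":44,"k":14,"m":57,"of":78,"px":77,"wc":16}
After op 21 (replace /by 97): {"by":97,"k":14,"m":57,"of":78,"px":77,"wc":16}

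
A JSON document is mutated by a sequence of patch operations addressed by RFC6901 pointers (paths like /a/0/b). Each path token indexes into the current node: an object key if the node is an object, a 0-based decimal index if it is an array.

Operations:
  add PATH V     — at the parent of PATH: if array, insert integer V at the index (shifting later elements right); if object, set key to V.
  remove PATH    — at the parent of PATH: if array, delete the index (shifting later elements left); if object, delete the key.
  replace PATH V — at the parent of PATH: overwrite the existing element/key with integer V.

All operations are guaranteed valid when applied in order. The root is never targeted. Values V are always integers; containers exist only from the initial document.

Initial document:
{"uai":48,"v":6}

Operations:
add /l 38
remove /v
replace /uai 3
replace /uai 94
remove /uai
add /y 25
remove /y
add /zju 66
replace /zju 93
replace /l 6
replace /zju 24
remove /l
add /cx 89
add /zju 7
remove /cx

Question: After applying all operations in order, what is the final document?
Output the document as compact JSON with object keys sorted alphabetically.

After op 1 (add /l 38): {"l":38,"uai":48,"v":6}
After op 2 (remove /v): {"l":38,"uai":48}
After op 3 (replace /uai 3): {"l":38,"uai":3}
After op 4 (replace /uai 94): {"l":38,"uai":94}
After op 5 (remove /uai): {"l":38}
After op 6 (add /y 25): {"l":38,"y":25}
After op 7 (remove /y): {"l":38}
After op 8 (add /zju 66): {"l":38,"zju":66}
After op 9 (replace /zju 93): {"l":38,"zju":93}
After op 10 (replace /l 6): {"l":6,"zju":93}
After op 11 (replace /zju 24): {"l":6,"zju":24}
After op 12 (remove /l): {"zju":24}
After op 13 (add /cx 89): {"cx":89,"zju":24}
After op 14 (add /zju 7): {"cx":89,"zju":7}
After op 15 (remove /cx): {"zju":7}

Answer: {"zju":7}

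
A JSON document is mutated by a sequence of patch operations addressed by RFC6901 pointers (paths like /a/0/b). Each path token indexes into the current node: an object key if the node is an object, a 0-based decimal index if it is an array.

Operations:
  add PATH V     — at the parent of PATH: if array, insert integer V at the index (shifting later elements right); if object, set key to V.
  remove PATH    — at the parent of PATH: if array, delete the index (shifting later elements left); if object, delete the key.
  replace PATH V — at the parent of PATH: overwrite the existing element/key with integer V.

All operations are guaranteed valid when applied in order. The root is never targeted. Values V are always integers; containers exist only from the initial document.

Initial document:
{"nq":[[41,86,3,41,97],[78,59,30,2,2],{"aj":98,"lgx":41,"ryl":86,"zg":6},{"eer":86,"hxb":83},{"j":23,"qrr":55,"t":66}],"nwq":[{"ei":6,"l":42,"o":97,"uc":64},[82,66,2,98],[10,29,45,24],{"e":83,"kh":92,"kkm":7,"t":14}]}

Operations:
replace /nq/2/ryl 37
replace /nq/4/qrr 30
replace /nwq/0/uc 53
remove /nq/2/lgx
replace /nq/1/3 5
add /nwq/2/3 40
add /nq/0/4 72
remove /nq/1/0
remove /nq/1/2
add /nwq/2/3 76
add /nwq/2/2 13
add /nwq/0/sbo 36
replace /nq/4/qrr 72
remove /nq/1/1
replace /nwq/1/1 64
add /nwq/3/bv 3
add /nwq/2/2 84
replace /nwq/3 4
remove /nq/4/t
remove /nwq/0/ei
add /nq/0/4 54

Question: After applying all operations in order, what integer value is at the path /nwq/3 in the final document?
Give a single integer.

After op 1 (replace /nq/2/ryl 37): {"nq":[[41,86,3,41,97],[78,59,30,2,2],{"aj":98,"lgx":41,"ryl":37,"zg":6},{"eer":86,"hxb":83},{"j":23,"qrr":55,"t":66}],"nwq":[{"ei":6,"l":42,"o":97,"uc":64},[82,66,2,98],[10,29,45,24],{"e":83,"kh":92,"kkm":7,"t":14}]}
After op 2 (replace /nq/4/qrr 30): {"nq":[[41,86,3,41,97],[78,59,30,2,2],{"aj":98,"lgx":41,"ryl":37,"zg":6},{"eer":86,"hxb":83},{"j":23,"qrr":30,"t":66}],"nwq":[{"ei":6,"l":42,"o":97,"uc":64},[82,66,2,98],[10,29,45,24],{"e":83,"kh":92,"kkm":7,"t":14}]}
After op 3 (replace /nwq/0/uc 53): {"nq":[[41,86,3,41,97],[78,59,30,2,2],{"aj":98,"lgx":41,"ryl":37,"zg":6},{"eer":86,"hxb":83},{"j":23,"qrr":30,"t":66}],"nwq":[{"ei":6,"l":42,"o":97,"uc":53},[82,66,2,98],[10,29,45,24],{"e":83,"kh":92,"kkm":7,"t":14}]}
After op 4 (remove /nq/2/lgx): {"nq":[[41,86,3,41,97],[78,59,30,2,2],{"aj":98,"ryl":37,"zg":6},{"eer":86,"hxb":83},{"j":23,"qrr":30,"t":66}],"nwq":[{"ei":6,"l":42,"o":97,"uc":53},[82,66,2,98],[10,29,45,24],{"e":83,"kh":92,"kkm":7,"t":14}]}
After op 5 (replace /nq/1/3 5): {"nq":[[41,86,3,41,97],[78,59,30,5,2],{"aj":98,"ryl":37,"zg":6},{"eer":86,"hxb":83},{"j":23,"qrr":30,"t":66}],"nwq":[{"ei":6,"l":42,"o":97,"uc":53},[82,66,2,98],[10,29,45,24],{"e":83,"kh":92,"kkm":7,"t":14}]}
After op 6 (add /nwq/2/3 40): {"nq":[[41,86,3,41,97],[78,59,30,5,2],{"aj":98,"ryl":37,"zg":6},{"eer":86,"hxb":83},{"j":23,"qrr":30,"t":66}],"nwq":[{"ei":6,"l":42,"o":97,"uc":53},[82,66,2,98],[10,29,45,40,24],{"e":83,"kh":92,"kkm":7,"t":14}]}
After op 7 (add /nq/0/4 72): {"nq":[[41,86,3,41,72,97],[78,59,30,5,2],{"aj":98,"ryl":37,"zg":6},{"eer":86,"hxb":83},{"j":23,"qrr":30,"t":66}],"nwq":[{"ei":6,"l":42,"o":97,"uc":53},[82,66,2,98],[10,29,45,40,24],{"e":83,"kh":92,"kkm":7,"t":14}]}
After op 8 (remove /nq/1/0): {"nq":[[41,86,3,41,72,97],[59,30,5,2],{"aj":98,"ryl":37,"zg":6},{"eer":86,"hxb":83},{"j":23,"qrr":30,"t":66}],"nwq":[{"ei":6,"l":42,"o":97,"uc":53},[82,66,2,98],[10,29,45,40,24],{"e":83,"kh":92,"kkm":7,"t":14}]}
After op 9 (remove /nq/1/2): {"nq":[[41,86,3,41,72,97],[59,30,2],{"aj":98,"ryl":37,"zg":6},{"eer":86,"hxb":83},{"j":23,"qrr":30,"t":66}],"nwq":[{"ei":6,"l":42,"o":97,"uc":53},[82,66,2,98],[10,29,45,40,24],{"e":83,"kh":92,"kkm":7,"t":14}]}
After op 10 (add /nwq/2/3 76): {"nq":[[41,86,3,41,72,97],[59,30,2],{"aj":98,"ryl":37,"zg":6},{"eer":86,"hxb":83},{"j":23,"qrr":30,"t":66}],"nwq":[{"ei":6,"l":42,"o":97,"uc":53},[82,66,2,98],[10,29,45,76,40,24],{"e":83,"kh":92,"kkm":7,"t":14}]}
After op 11 (add /nwq/2/2 13): {"nq":[[41,86,3,41,72,97],[59,30,2],{"aj":98,"ryl":37,"zg":6},{"eer":86,"hxb":83},{"j":23,"qrr":30,"t":66}],"nwq":[{"ei":6,"l":42,"o":97,"uc":53},[82,66,2,98],[10,29,13,45,76,40,24],{"e":83,"kh":92,"kkm":7,"t":14}]}
After op 12 (add /nwq/0/sbo 36): {"nq":[[41,86,3,41,72,97],[59,30,2],{"aj":98,"ryl":37,"zg":6},{"eer":86,"hxb":83},{"j":23,"qrr":30,"t":66}],"nwq":[{"ei":6,"l":42,"o":97,"sbo":36,"uc":53},[82,66,2,98],[10,29,13,45,76,40,24],{"e":83,"kh":92,"kkm":7,"t":14}]}
After op 13 (replace /nq/4/qrr 72): {"nq":[[41,86,3,41,72,97],[59,30,2],{"aj":98,"ryl":37,"zg":6},{"eer":86,"hxb":83},{"j":23,"qrr":72,"t":66}],"nwq":[{"ei":6,"l":42,"o":97,"sbo":36,"uc":53},[82,66,2,98],[10,29,13,45,76,40,24],{"e":83,"kh":92,"kkm":7,"t":14}]}
After op 14 (remove /nq/1/1): {"nq":[[41,86,3,41,72,97],[59,2],{"aj":98,"ryl":37,"zg":6},{"eer":86,"hxb":83},{"j":23,"qrr":72,"t":66}],"nwq":[{"ei":6,"l":42,"o":97,"sbo":36,"uc":53},[82,66,2,98],[10,29,13,45,76,40,24],{"e":83,"kh":92,"kkm":7,"t":14}]}
After op 15 (replace /nwq/1/1 64): {"nq":[[41,86,3,41,72,97],[59,2],{"aj":98,"ryl":37,"zg":6},{"eer":86,"hxb":83},{"j":23,"qrr":72,"t":66}],"nwq":[{"ei":6,"l":42,"o":97,"sbo":36,"uc":53},[82,64,2,98],[10,29,13,45,76,40,24],{"e":83,"kh":92,"kkm":7,"t":14}]}
After op 16 (add /nwq/3/bv 3): {"nq":[[41,86,3,41,72,97],[59,2],{"aj":98,"ryl":37,"zg":6},{"eer":86,"hxb":83},{"j":23,"qrr":72,"t":66}],"nwq":[{"ei":6,"l":42,"o":97,"sbo":36,"uc":53},[82,64,2,98],[10,29,13,45,76,40,24],{"bv":3,"e":83,"kh":92,"kkm":7,"t":14}]}
After op 17 (add /nwq/2/2 84): {"nq":[[41,86,3,41,72,97],[59,2],{"aj":98,"ryl":37,"zg":6},{"eer":86,"hxb":83},{"j":23,"qrr":72,"t":66}],"nwq":[{"ei":6,"l":42,"o":97,"sbo":36,"uc":53},[82,64,2,98],[10,29,84,13,45,76,40,24],{"bv":3,"e":83,"kh":92,"kkm":7,"t":14}]}
After op 18 (replace /nwq/3 4): {"nq":[[41,86,3,41,72,97],[59,2],{"aj":98,"ryl":37,"zg":6},{"eer":86,"hxb":83},{"j":23,"qrr":72,"t":66}],"nwq":[{"ei":6,"l":42,"o":97,"sbo":36,"uc":53},[82,64,2,98],[10,29,84,13,45,76,40,24],4]}
After op 19 (remove /nq/4/t): {"nq":[[41,86,3,41,72,97],[59,2],{"aj":98,"ryl":37,"zg":6},{"eer":86,"hxb":83},{"j":23,"qrr":72}],"nwq":[{"ei":6,"l":42,"o":97,"sbo":36,"uc":53},[82,64,2,98],[10,29,84,13,45,76,40,24],4]}
After op 20 (remove /nwq/0/ei): {"nq":[[41,86,3,41,72,97],[59,2],{"aj":98,"ryl":37,"zg":6},{"eer":86,"hxb":83},{"j":23,"qrr":72}],"nwq":[{"l":42,"o":97,"sbo":36,"uc":53},[82,64,2,98],[10,29,84,13,45,76,40,24],4]}
After op 21 (add /nq/0/4 54): {"nq":[[41,86,3,41,54,72,97],[59,2],{"aj":98,"ryl":37,"zg":6},{"eer":86,"hxb":83},{"j":23,"qrr":72}],"nwq":[{"l":42,"o":97,"sbo":36,"uc":53},[82,64,2,98],[10,29,84,13,45,76,40,24],4]}
Value at /nwq/3: 4

Answer: 4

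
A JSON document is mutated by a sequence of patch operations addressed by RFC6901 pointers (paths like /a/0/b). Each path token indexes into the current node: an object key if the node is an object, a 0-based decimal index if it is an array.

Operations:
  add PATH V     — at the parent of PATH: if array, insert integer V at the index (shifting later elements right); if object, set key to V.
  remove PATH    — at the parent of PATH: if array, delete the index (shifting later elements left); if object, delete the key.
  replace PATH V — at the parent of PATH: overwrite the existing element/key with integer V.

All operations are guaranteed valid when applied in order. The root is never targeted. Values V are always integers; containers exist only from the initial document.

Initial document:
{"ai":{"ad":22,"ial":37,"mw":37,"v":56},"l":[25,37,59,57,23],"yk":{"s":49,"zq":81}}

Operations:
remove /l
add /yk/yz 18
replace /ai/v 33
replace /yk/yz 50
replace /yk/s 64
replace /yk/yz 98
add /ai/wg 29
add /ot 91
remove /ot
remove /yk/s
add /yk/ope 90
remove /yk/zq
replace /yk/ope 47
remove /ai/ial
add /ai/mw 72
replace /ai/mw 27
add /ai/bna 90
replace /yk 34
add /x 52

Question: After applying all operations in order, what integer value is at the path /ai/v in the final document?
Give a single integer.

After op 1 (remove /l): {"ai":{"ad":22,"ial":37,"mw":37,"v":56},"yk":{"s":49,"zq":81}}
After op 2 (add /yk/yz 18): {"ai":{"ad":22,"ial":37,"mw":37,"v":56},"yk":{"s":49,"yz":18,"zq":81}}
After op 3 (replace /ai/v 33): {"ai":{"ad":22,"ial":37,"mw":37,"v":33},"yk":{"s":49,"yz":18,"zq":81}}
After op 4 (replace /yk/yz 50): {"ai":{"ad":22,"ial":37,"mw":37,"v":33},"yk":{"s":49,"yz":50,"zq":81}}
After op 5 (replace /yk/s 64): {"ai":{"ad":22,"ial":37,"mw":37,"v":33},"yk":{"s":64,"yz":50,"zq":81}}
After op 6 (replace /yk/yz 98): {"ai":{"ad":22,"ial":37,"mw":37,"v":33},"yk":{"s":64,"yz":98,"zq":81}}
After op 7 (add /ai/wg 29): {"ai":{"ad":22,"ial":37,"mw":37,"v":33,"wg":29},"yk":{"s":64,"yz":98,"zq":81}}
After op 8 (add /ot 91): {"ai":{"ad":22,"ial":37,"mw":37,"v":33,"wg":29},"ot":91,"yk":{"s":64,"yz":98,"zq":81}}
After op 9 (remove /ot): {"ai":{"ad":22,"ial":37,"mw":37,"v":33,"wg":29},"yk":{"s":64,"yz":98,"zq":81}}
After op 10 (remove /yk/s): {"ai":{"ad":22,"ial":37,"mw":37,"v":33,"wg":29},"yk":{"yz":98,"zq":81}}
After op 11 (add /yk/ope 90): {"ai":{"ad":22,"ial":37,"mw":37,"v":33,"wg":29},"yk":{"ope":90,"yz":98,"zq":81}}
After op 12 (remove /yk/zq): {"ai":{"ad":22,"ial":37,"mw":37,"v":33,"wg":29},"yk":{"ope":90,"yz":98}}
After op 13 (replace /yk/ope 47): {"ai":{"ad":22,"ial":37,"mw":37,"v":33,"wg":29},"yk":{"ope":47,"yz":98}}
After op 14 (remove /ai/ial): {"ai":{"ad":22,"mw":37,"v":33,"wg":29},"yk":{"ope":47,"yz":98}}
After op 15 (add /ai/mw 72): {"ai":{"ad":22,"mw":72,"v":33,"wg":29},"yk":{"ope":47,"yz":98}}
After op 16 (replace /ai/mw 27): {"ai":{"ad":22,"mw":27,"v":33,"wg":29},"yk":{"ope":47,"yz":98}}
After op 17 (add /ai/bna 90): {"ai":{"ad":22,"bna":90,"mw":27,"v":33,"wg":29},"yk":{"ope":47,"yz":98}}
After op 18 (replace /yk 34): {"ai":{"ad":22,"bna":90,"mw":27,"v":33,"wg":29},"yk":34}
After op 19 (add /x 52): {"ai":{"ad":22,"bna":90,"mw":27,"v":33,"wg":29},"x":52,"yk":34}
Value at /ai/v: 33

Answer: 33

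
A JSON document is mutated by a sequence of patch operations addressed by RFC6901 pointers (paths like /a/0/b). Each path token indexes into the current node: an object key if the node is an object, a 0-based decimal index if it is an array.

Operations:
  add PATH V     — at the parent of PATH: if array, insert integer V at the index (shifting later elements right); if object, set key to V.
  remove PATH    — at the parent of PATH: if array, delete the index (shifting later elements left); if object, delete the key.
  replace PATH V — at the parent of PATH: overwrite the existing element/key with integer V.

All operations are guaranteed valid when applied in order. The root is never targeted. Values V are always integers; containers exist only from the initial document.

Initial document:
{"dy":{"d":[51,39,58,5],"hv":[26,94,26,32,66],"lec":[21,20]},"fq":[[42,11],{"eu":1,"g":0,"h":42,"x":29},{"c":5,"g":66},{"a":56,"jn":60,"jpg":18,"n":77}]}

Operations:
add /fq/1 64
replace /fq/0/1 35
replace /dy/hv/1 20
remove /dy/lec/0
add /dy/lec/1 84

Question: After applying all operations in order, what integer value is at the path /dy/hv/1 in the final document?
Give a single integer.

After op 1 (add /fq/1 64): {"dy":{"d":[51,39,58,5],"hv":[26,94,26,32,66],"lec":[21,20]},"fq":[[42,11],64,{"eu":1,"g":0,"h":42,"x":29},{"c":5,"g":66},{"a":56,"jn":60,"jpg":18,"n":77}]}
After op 2 (replace /fq/0/1 35): {"dy":{"d":[51,39,58,5],"hv":[26,94,26,32,66],"lec":[21,20]},"fq":[[42,35],64,{"eu":1,"g":0,"h":42,"x":29},{"c":5,"g":66},{"a":56,"jn":60,"jpg":18,"n":77}]}
After op 3 (replace /dy/hv/1 20): {"dy":{"d":[51,39,58,5],"hv":[26,20,26,32,66],"lec":[21,20]},"fq":[[42,35],64,{"eu":1,"g":0,"h":42,"x":29},{"c":5,"g":66},{"a":56,"jn":60,"jpg":18,"n":77}]}
After op 4 (remove /dy/lec/0): {"dy":{"d":[51,39,58,5],"hv":[26,20,26,32,66],"lec":[20]},"fq":[[42,35],64,{"eu":1,"g":0,"h":42,"x":29},{"c":5,"g":66},{"a":56,"jn":60,"jpg":18,"n":77}]}
After op 5 (add /dy/lec/1 84): {"dy":{"d":[51,39,58,5],"hv":[26,20,26,32,66],"lec":[20,84]},"fq":[[42,35],64,{"eu":1,"g":0,"h":42,"x":29},{"c":5,"g":66},{"a":56,"jn":60,"jpg":18,"n":77}]}
Value at /dy/hv/1: 20

Answer: 20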